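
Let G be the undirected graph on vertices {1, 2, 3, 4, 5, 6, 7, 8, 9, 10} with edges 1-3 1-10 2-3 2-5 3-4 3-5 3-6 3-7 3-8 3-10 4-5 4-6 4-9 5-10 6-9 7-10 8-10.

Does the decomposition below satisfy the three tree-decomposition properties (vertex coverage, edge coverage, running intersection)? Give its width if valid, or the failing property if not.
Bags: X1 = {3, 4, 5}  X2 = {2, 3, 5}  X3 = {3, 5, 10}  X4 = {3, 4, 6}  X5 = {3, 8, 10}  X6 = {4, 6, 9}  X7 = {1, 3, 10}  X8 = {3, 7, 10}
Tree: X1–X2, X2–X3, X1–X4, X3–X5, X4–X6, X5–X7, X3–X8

Yes; width 2.

Every vertex of G appears in some bag (union = {1, 2, 3, 4, 5, 6, 7, 8, 9, 10}); every edge is covered by a bag; and for each vertex v the set of bags containing v is connected in the bag tree. The decomposition is therefore valid. The largest bag has 3 vertices, so the width is 2.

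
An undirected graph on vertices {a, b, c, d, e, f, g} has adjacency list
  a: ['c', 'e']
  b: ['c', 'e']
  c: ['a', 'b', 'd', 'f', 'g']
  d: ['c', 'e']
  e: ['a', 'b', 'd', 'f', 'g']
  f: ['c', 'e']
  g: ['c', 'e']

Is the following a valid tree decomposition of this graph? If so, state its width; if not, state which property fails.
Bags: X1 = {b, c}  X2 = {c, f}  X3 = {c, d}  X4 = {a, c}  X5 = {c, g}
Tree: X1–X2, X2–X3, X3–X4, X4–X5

No — vertex e appears in no bag.

A tree decomposition must satisfy three properties: every vertex lies in some bag; for every edge, both endpoints lie together in some bag; and for every vertex, the bags containing it form a connected subtree. Here vertex e appears in no bag, so the decomposition is invalid.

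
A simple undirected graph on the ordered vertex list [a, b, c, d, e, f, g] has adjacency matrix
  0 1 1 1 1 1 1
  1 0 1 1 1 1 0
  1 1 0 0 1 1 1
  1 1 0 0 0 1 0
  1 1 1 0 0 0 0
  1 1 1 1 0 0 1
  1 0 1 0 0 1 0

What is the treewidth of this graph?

3

A width-3 tree decomposition is:
Bags: B1 = {a, b, c, f}  B2 = {a, c, f, g}  B3 = {a, b, c, e}  B4 = {a, b, d, f}
Tree: B1–B2, B1–B3, B1–B4
Each bag holds 4 vertices, so the decomposition has width 3, which upper-bounds the treewidth. Conversely, {a, b, c, e} is a clique of size 4, and the vertices of any clique must share a bag in every tree decomposition; so some bag has ≥ 4 vertices and tw(G) ≥ 3. Therefore the treewidth is 3.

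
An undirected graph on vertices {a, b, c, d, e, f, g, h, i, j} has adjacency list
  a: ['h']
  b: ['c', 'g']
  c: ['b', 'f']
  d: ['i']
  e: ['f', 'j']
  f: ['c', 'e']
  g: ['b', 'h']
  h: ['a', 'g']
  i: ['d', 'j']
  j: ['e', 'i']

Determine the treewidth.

1

A width-1 tree decomposition is:
Bags: B1 = {a, h}  B2 = {g, h}  B3 = {b, g}  B4 = {b, c}  B5 = {c, f}  B6 = {e, f}  B7 = {e, j}  B8 = {i, j}  B9 = {d, i}
Tree: B1–B2, B2–B3, B3–B4, B4–B5, B5–B6, B6–B7, B7–B8, B8–B9
Each bag holds 2 vertices, so the decomposition has width 1, which upper-bounds the treewidth. G has an edge, so its treewidth is at least 1. Hence tw(G) = 1 exactly.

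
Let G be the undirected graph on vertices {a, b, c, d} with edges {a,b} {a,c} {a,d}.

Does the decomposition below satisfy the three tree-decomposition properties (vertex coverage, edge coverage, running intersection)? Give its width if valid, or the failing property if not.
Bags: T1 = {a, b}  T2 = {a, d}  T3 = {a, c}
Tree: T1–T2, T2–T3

Every vertex of G appears in some bag (union = {a, b, c, d}); every edge is covered by a bag; and for each vertex v the set of bags containing v is connected in the bag tree. The decomposition is therefore valid. The largest bag has 2 vertices, so the width is 1.

Yes; width 1.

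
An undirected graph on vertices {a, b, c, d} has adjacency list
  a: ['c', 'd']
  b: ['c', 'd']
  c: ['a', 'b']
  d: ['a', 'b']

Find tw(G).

2

A width-2 tree decomposition is:
Bags: B1 = {a, b, d}  B2 = {a, b, c}
Tree: B1–B2
Each bag holds 3 vertices, so the decomposition has width 2, which upper-bounds the treewidth. Since a–d–b–c–a is a cycle in G, G is not acyclic. Forests are exactly the graphs of treewidth ≤ 1, so tw(G) ≥ 2. Therefore the treewidth is 2.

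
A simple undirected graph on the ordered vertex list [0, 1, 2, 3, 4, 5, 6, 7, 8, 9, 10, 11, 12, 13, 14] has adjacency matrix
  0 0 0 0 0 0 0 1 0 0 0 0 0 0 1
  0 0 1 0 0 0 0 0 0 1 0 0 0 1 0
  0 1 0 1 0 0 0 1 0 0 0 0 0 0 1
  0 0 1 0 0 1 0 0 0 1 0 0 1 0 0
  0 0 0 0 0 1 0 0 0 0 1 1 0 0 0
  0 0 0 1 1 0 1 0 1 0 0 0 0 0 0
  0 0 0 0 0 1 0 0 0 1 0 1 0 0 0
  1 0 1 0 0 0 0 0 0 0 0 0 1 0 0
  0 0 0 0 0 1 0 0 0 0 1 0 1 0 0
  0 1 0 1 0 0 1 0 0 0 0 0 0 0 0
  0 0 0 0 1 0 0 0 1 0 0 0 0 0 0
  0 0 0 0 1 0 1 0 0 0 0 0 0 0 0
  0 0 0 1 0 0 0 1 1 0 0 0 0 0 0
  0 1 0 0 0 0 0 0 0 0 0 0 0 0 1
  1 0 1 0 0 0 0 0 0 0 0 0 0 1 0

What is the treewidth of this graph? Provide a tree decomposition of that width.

The largest bag has 4 vertices, giving width 3; this decomposition certifies tw(G) ≤ 3. For the lower bound: the 4 vertex sets {0,13,14}, {1}, {2}, {3,7,9,12} are disjoint, each induces a connected subgraph, and every pair is joined by at least one edge of G. Contracting each set to a single vertex therefore yields K_{4} as a minor, and since treewidth is minor-monotone, tw(G) ≥ tw(K_{4}) = 3. The upper and lower bounds meet at 3, so that is the treewidth.

Treewidth 3.
Bags: B1 = {0, 1, 13, 14}  B2 = {0, 1, 2, 14}  B3 = {0, 1, 2, 7}  B4 = {1, 2, 7, 9}  B5 = {2, 3, 7, 9}  B6 = {3, 7, 9, 12}  B7 = {3, 6, 9, 12}  B8 = {3, 5, 6, 12}  B9 = {5, 6, 8, 12}  B10 = {5, 6, 8, 11}  B11 = {4, 5, 8, 11}  B12 = {4, 8, 10, 11}
Tree: B1–B2, B2–B3, B3–B4, B4–B5, B5–B6, B6–B7, B7–B8, B8–B9, B9–B10, B10–B11, B11–B12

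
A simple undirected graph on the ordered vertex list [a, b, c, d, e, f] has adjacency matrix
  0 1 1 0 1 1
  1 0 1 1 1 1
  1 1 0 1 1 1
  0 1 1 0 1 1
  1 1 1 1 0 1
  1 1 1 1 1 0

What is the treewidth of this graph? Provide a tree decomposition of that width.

The largest bag has 5 vertices, giving width 4; this decomposition certifies tw(G) ≤ 4. Conversely, {b, c, d, e, f} is a clique of size 5, and the vertices of any clique must share a bag in every tree decomposition; so some bag has ≥ 5 vertices and tw(G) ≥ 4. The upper and lower bounds meet at 4, so that is the treewidth.

Treewidth 4.
One optimal decomposition is:
Bags: B1 = {a, b, c, e, f}  B2 = {b, c, d, e, f}
Tree: B1–B2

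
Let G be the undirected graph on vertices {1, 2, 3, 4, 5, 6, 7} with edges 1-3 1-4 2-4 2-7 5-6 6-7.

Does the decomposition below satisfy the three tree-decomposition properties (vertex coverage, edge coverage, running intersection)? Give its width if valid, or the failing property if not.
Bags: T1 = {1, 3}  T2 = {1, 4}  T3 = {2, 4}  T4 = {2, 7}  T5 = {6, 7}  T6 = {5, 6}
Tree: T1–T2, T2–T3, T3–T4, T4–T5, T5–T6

Yes; width 1.

Checking the three conditions: (i) the bags cover all of {1, 2, 3, 4, 5, 6, 7}; (ii) for each edge, some bag contains both endpoints; (iii) the bags containing any fixed vertex form a subtree. All hold, so the decomposition is valid with width 2 − 1 = 1.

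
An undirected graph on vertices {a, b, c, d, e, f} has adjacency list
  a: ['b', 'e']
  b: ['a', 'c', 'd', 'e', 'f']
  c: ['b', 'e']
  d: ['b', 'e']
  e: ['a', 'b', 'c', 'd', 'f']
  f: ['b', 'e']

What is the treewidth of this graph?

A width-2 tree decomposition is:
Bags: B1 = {b, c, e}  B2 = {b, d, e}  B3 = {b, e, f}  B4 = {a, b, e}
Tree: B1–B2, B1–B3, B3–B4
Every bag has size at most 3, so the width is 3 − 1 = 2 and tw(G) ≤ 2. On the other hand G contains the 3-clique {b, d, e}. A clique must lie in a single bag of any decomposition, so no decomposition can have width below 2. The upper and lower bounds meet at 2, so that is the treewidth.

2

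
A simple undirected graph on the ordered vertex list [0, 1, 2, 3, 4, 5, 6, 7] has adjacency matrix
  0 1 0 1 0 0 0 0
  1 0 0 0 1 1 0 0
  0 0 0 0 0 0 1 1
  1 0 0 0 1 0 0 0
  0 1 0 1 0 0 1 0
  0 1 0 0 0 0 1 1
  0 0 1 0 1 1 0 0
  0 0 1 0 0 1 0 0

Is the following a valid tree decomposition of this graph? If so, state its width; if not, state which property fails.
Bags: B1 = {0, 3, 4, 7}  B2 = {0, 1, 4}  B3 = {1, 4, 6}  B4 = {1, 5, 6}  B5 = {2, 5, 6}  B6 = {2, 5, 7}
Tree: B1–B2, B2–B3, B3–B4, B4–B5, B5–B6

A tree decomposition must satisfy three properties: every vertex lies in some bag; for every edge, both endpoints lie together in some bag; and for every vertex, the bags containing it form a connected subtree. Here bags containing vertex 7 are not connected in the tree, so the decomposition is invalid.

No — bags containing vertex 7 are not connected in the tree.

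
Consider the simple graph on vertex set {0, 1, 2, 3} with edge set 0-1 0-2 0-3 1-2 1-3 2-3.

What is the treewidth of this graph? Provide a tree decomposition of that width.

Treewidth 3.
One such decomposition:
Bags: B1 = {0, 1, 2, 3}
Tree: (single bag)

A single bag containing all 4 vertices is trivially a valid decomposition of width 3. For the lower bound, the 4 vertices {0, 1, 2, 3} are pairwise adjacent, and any tree decomposition puts a clique entirely inside one bag — forcing width ≥ 3. Therefore the treewidth is 3.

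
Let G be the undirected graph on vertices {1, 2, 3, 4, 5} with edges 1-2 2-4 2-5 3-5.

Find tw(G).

A width-1 tree decomposition is:
Bags: B1 = {1, 2}  B2 = {2, 5}  B3 = {2, 4}  B4 = {3, 5}
Tree: B1–B2, B2–B3, B2–B4
Every bag has size at most 2, so the width is 2 − 1 = 1 and tw(G) ≤ 1. Since G has at least one edge (e.g. 2–1), it is not an edgeless graph, so tw(G) ≥ 1. Therefore the treewidth is 1.

1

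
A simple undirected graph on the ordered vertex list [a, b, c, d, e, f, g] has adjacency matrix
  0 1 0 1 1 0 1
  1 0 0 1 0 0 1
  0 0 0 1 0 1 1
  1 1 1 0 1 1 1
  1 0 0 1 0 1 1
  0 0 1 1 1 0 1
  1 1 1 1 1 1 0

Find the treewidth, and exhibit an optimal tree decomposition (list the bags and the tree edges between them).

Every bag has size at most 4, so the width is 4 − 1 = 3 and tw(G) ≤ 3. For the lower bound, the 4 vertices {a, d, e, g} are pairwise adjacent, and any tree decomposition puts a clique entirely inside one bag — forcing width ≥ 3. Therefore the treewidth is 3.

Treewidth 3.
One such decomposition:
Bags: B1 = {a, d, e, g}  B2 = {d, e, f, g}  B3 = {c, d, f, g}  B4 = {a, b, d, g}
Tree: B1–B2, B2–B3, B1–B4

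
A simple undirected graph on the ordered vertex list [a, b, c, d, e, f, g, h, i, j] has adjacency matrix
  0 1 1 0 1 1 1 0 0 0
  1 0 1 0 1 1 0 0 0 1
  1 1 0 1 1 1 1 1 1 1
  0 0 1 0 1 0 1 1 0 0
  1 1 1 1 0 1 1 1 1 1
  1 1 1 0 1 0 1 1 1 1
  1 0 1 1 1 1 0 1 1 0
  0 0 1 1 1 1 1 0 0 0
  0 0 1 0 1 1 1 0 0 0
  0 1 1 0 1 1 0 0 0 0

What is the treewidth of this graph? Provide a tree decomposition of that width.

The largest bag has 5 vertices, giving width 4; this decomposition certifies tw(G) ≤ 4. Conversely, {c, d, e, g, h} is a clique of size 5, and the vertices of any clique must share a bag in every tree decomposition; so some bag has ≥ 5 vertices and tw(G) ≥ 4. Therefore the treewidth is 4.

Treewidth 4.
One optimal decomposition is:
Bags: B1 = {a, b, c, e, f}  B2 = {a, c, e, f, g}  B3 = {c, e, f, g, h}  B4 = {c, d, e, g, h}  B5 = {c, e, f, g, i}  B6 = {b, c, e, f, j}
Tree: B1–B2, B2–B3, B3–B4, B2–B5, B1–B6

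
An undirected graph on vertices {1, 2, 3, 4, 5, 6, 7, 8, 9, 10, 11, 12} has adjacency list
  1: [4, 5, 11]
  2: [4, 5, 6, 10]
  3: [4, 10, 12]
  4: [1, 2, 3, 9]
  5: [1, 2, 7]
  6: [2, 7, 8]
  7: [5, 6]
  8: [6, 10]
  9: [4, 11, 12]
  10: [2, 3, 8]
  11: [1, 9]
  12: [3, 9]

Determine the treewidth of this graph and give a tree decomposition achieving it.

The largest bag has 4 vertices, giving width 3; this decomposition certifies tw(G) ≤ 3. For the lower bound: the 4 vertex sets {6,7,8}, {5}, {2}, {1,3,4,10} are disjoint, each induces a connected subgraph, and every pair is joined by at least one edge of G. Contracting each set to a single vertex therefore yields K_{4} as a minor, and since treewidth is minor-monotone, tw(G) ≥ tw(K_{4}) = 3. Combining the bounds, tw(G) = 3.

Treewidth 3.
Bags: B1 = {5, 6, 7, 8}  B2 = {2, 5, 6, 8}  B3 = {2, 5, 8, 10}  B4 = {1, 2, 5, 10}  B5 = {1, 2, 4, 10}  B6 = {1, 3, 4, 10}  B7 = {1, 3, 4, 11}  B8 = {3, 4, 9, 11}  B9 = {3, 9, 11, 12}
Tree: B1–B2, B2–B3, B3–B4, B4–B5, B5–B6, B6–B7, B7–B8, B8–B9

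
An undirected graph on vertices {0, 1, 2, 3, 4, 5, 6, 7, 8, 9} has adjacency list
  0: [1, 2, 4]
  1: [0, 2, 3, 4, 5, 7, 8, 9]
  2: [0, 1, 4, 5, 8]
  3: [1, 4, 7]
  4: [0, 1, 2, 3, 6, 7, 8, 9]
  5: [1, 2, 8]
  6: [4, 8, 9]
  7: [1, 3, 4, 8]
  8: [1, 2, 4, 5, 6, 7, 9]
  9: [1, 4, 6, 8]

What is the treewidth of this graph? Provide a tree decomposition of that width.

Treewidth 3.
One such decomposition:
Bags: B1 = {1, 4, 7, 8}  B2 = {1, 2, 4, 8}  B3 = {1, 3, 4, 7}  B4 = {1, 4, 8, 9}  B5 = {1, 2, 5, 8}  B6 = {4, 6, 8, 9}  B7 = {0, 1, 2, 4}
Tree: B1–B2, B1–B3, B2–B4, B2–B5, B4–B6, B2–B7

The largest bag has 4 vertices, giving width 3; this decomposition certifies tw(G) ≤ 3. For the lower bound, the 4 vertices {0, 1, 2, 4} are pairwise adjacent, and any tree decomposition puts a clique entirely inside one bag — forcing width ≥ 3. Hence tw(G) = 3 exactly.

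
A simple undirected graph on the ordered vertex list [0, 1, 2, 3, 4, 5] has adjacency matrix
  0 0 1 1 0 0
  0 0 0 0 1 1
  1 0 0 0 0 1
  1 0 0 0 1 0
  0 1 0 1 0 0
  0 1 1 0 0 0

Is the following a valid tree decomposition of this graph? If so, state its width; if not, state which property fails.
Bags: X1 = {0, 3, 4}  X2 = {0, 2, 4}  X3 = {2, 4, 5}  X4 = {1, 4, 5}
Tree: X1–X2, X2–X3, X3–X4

Yes; width 2.

Checking the three conditions: (i) the bags cover all of {0, 1, 2, 3, 4, 5}; (ii) for each edge, some bag contains both endpoints; (iii) the bags containing any fixed vertex form a subtree. All hold, so the decomposition is valid with width 3 − 1 = 2.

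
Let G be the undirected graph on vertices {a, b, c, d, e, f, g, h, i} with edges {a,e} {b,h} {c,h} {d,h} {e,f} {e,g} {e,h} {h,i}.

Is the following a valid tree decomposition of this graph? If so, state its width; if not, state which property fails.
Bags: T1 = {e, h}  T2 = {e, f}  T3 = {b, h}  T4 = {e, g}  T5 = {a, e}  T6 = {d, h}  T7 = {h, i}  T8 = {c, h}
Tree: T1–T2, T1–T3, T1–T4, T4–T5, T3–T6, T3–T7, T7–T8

Yes; width 1.

Every vertex of G appears in some bag (union = {a, b, c, d, e, f, g, h, i}); every edge is covered by a bag; and for each vertex v the set of bags containing v is connected in the bag tree. The decomposition is therefore valid. The largest bag has 2 vertices, so the width is 1.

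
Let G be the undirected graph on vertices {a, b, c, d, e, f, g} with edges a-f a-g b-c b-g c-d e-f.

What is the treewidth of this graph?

1

A width-1 tree decomposition is:
Bags: B1 = {e, f}  B2 = {a, f}  B3 = {a, g}  B4 = {b, g}  B5 = {b, c}  B6 = {c, d}
Tree: B1–B2, B2–B3, B3–B4, B4–B5, B5–B6
The largest bag has 2 vertices, giving width 1; this decomposition certifies tw(G) ≤ 1. Any graph with an edge has treewidth ≥ 1, and G has the edge e–f. The upper and lower bounds meet at 1, so that is the treewidth.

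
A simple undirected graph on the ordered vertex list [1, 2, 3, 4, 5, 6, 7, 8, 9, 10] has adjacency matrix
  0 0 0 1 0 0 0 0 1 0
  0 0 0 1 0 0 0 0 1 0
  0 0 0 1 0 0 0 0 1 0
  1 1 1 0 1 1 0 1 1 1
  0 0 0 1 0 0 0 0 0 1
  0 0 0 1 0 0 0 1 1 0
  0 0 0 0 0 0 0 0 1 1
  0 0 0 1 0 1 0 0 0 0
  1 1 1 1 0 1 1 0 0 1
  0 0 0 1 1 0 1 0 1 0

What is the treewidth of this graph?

A width-2 tree decomposition is:
Bags: B1 = {4, 9, 10}  B2 = {3, 4, 9}  B3 = {1, 4, 9}  B4 = {7, 9, 10}  B5 = {2, 4, 9}  B6 = {4, 6, 9}  B7 = {4, 6, 8}  B8 = {4, 5, 10}
Tree: B1–B2, B1–B3, B1–B4, B2–B5, B3–B6, B6–B7, B1–B8
Every bag has size at most 3, so the width is 3 − 1 = 2 and tw(G) ≤ 2. On the other hand G contains the 3-clique {4, 6, 8}. A clique must lie in a single bag of any decomposition, so no decomposition can have width below 2. Therefore the treewidth is 2.

2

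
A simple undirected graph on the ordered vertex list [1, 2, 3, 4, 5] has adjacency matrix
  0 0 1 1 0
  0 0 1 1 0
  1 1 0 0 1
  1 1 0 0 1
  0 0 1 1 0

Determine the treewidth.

A width-2 tree decomposition is:
Bags: B1 = {1, 3, 4}  B2 = {2, 3, 4}  B3 = {3, 4, 5}
Tree: B1–B2, B2–B3
Every bag has size at most 3, so the width is 3 − 1 = 2 and tw(G) ≤ 2. Since 1–4–2–3–1 is a cycle in G, G is not acyclic. Forests are exactly the graphs of treewidth ≤ 1, so tw(G) ≥ 2. Therefore the treewidth is 2.

2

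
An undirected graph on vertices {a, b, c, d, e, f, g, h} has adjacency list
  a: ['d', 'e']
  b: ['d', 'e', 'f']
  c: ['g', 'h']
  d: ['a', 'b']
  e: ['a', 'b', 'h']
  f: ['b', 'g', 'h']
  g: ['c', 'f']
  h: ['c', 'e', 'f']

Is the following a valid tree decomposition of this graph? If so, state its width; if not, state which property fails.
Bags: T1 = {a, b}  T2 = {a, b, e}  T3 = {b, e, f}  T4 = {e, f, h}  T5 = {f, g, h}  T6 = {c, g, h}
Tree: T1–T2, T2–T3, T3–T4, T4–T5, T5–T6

No — vertex d appears in no bag.

A tree decomposition must satisfy three properties: every vertex lies in some bag; for every edge, both endpoints lie together in some bag; and for every vertex, the bags containing it form a connected subtree. Here vertex d appears in no bag, so the decomposition is invalid.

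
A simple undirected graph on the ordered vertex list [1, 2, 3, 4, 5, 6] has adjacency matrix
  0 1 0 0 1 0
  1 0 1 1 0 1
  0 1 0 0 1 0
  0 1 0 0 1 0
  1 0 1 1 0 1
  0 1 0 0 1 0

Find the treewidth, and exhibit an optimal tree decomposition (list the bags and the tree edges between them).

Treewidth 2.
Bags: B1 = {2, 3, 5}  B2 = {2, 5, 6}  B3 = {1, 2, 5}  B4 = {2, 4, 5}
Tree: B1–B2, B2–B3, B3–B4

The largest bag has 3 vertices, giving width 2; this decomposition certifies tw(G) ≤ 2. For the lower bound, G contains the cycle 3–5–6–2–3, so G is not a forest; only forests have treewidth ≤ 1, hence tw(G) ≥ 2. The upper and lower bounds meet at 2, so that is the treewidth.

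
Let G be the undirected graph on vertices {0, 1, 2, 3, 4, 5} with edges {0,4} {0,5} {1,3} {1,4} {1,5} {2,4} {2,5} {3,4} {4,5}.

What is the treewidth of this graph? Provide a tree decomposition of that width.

The largest bag has 3 vertices, giving width 2; this decomposition certifies tw(G) ≤ 2. For the lower bound, the 3 vertices {1, 3, 4} are pairwise adjacent, and any tree decomposition puts a clique entirely inside one bag — forcing width ≥ 2. Hence tw(G) = 2 exactly.

Treewidth 2.
One optimal decomposition is:
Bags: B1 = {1, 3, 4}  B2 = {1, 4, 5}  B3 = {0, 4, 5}  B4 = {2, 4, 5}
Tree: B1–B2, B2–B3, B3–B4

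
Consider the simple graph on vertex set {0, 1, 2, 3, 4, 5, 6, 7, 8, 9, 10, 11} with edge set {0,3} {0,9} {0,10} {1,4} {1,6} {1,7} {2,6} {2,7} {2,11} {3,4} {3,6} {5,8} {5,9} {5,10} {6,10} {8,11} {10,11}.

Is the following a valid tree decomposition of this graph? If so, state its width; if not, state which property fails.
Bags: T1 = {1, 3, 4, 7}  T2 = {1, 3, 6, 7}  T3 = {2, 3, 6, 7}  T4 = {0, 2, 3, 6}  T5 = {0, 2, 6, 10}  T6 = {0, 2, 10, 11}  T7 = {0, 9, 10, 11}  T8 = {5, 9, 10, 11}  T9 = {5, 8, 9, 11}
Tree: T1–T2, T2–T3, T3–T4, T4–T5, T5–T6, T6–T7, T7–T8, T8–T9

Yes; width 3.

Every vertex of G appears in some bag (union = {0, 1, 2, 3, 4, 5, 6, 7, 8, 9, 10, 11}); every edge is covered by a bag; and for each vertex v the set of bags containing v is connected in the bag tree. The decomposition is therefore valid. The largest bag has 4 vertices, so the width is 3.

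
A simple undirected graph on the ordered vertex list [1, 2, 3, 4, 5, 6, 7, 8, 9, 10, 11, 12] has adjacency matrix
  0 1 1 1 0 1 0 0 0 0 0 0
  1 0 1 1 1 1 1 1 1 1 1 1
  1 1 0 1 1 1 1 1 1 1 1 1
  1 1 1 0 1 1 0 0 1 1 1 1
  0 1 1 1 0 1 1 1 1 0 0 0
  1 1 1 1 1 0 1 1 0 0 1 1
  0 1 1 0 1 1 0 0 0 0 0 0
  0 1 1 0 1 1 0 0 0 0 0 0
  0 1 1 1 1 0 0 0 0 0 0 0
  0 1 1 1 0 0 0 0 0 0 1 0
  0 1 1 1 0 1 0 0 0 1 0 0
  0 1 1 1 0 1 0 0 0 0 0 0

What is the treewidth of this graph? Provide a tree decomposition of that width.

Every bag has size at most 5, so the width is 5 − 1 = 4 and tw(G) ≤ 4. For the lower bound, the 5 vertices {2, 3, 5, 6, 8} are pairwise adjacent, and any tree decomposition puts a clique entirely inside one bag — forcing width ≥ 4. The upper and lower bounds meet at 4, so that is the treewidth.

Treewidth 4.
One such decomposition:
Bags: B1 = {2, 3, 4, 6, 11}  B2 = {2, 3, 4, 5, 6}  B3 = {2, 3, 4, 6, 12}  B4 = {2, 3, 4, 5, 9}  B5 = {2, 3, 4, 10, 11}  B6 = {2, 3, 5, 6, 7}  B7 = {2, 3, 5, 6, 8}  B8 = {1, 2, 3, 4, 6}
Tree: B1–B2, B2–B3, B2–B4, B1–B5, B2–B6, B2–B7, B1–B8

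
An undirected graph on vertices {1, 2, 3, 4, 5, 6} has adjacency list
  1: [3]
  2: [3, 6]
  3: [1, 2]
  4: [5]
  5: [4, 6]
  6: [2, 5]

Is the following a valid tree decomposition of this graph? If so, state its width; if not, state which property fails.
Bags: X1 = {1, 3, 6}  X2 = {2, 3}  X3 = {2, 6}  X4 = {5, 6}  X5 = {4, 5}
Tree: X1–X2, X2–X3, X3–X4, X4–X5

No — bags containing vertex 6 are not connected in the tree.

A tree decomposition must satisfy three properties: every vertex lies in some bag; for every edge, both endpoints lie together in some bag; and for every vertex, the bags containing it form a connected subtree. Here bags containing vertex 6 are not connected in the tree, so the decomposition is invalid.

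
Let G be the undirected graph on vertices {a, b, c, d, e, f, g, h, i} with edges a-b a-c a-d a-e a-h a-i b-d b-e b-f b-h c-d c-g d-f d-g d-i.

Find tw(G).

2

A width-2 tree decomposition is:
Bags: B1 = {a, b, h}  B2 = {a, b, d}  B3 = {a, b, e}  B4 = {b, d, f}  B5 = {a, c, d}  B6 = {c, d, g}  B7 = {a, d, i}
Tree: B1–B2, B2–B3, B2–B4, B2–B5, B5–B6, B2–B7
Every bag has size at most 3, so the width is 3 − 1 = 2 and tw(G) ≤ 2. Conversely, {c, d, g} is a clique of size 3, and the vertices of any clique must share a bag in every tree decomposition; so some bag has ≥ 3 vertices and tw(G) ≥ 2. The upper and lower bounds meet at 2, so that is the treewidth.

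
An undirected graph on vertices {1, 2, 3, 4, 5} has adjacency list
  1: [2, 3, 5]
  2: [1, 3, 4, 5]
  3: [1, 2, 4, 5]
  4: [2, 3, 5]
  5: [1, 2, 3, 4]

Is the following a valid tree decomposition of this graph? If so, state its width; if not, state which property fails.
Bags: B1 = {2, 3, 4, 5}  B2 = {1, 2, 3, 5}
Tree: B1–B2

Yes; width 3.

Vertex coverage: the bags together contain {1, 2, 3, 4, 5}, the full vertex set. Edge coverage: each edge of G has both endpoints in at least one bag. Running intersection: for every vertex, the bags containing it form a connected subtree. All three properties hold, so this is a valid tree decomposition of width max|bag| − 1 = 3, and hence tw(G) ≤ 3.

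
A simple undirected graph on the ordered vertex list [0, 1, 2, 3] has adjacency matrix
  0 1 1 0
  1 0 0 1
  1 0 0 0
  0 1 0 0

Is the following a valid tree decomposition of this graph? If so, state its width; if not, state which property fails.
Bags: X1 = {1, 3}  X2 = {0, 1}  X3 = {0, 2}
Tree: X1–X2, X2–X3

Yes; width 1.

Checking the three conditions: (i) the bags cover all of {0, 1, 2, 3}; (ii) for each edge, some bag contains both endpoints; (iii) the bags containing any fixed vertex form a subtree. All hold, so the decomposition is valid with width 2 − 1 = 1.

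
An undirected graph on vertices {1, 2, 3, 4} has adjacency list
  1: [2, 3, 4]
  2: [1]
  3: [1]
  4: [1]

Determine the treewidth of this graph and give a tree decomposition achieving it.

Treewidth 1.
One such decomposition:
Bags: B1 = {1, 2}  B2 = {1, 3}  B3 = {1, 4}
Tree: B1–B2, B2–B3

The largest bag has 2 vertices, giving width 1; this decomposition certifies tw(G) ≤ 1. Any graph with an edge has treewidth ≥ 1, and G has the edge 1–2. Hence tw(G) = 1 exactly.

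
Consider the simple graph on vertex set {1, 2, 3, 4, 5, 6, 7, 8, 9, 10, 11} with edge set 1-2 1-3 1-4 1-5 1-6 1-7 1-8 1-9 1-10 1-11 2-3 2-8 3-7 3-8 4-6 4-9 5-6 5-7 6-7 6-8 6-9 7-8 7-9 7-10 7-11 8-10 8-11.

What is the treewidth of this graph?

3

A width-3 tree decomposition is:
Bags: B1 = {1, 3, 7, 8}  B2 = {1, 6, 7, 8}  B3 = {1, 6, 7, 9}  B4 = {1, 5, 6, 7}  B5 = {1, 7, 8, 10}  B6 = {1, 2, 3, 8}  B7 = {1, 4, 6, 9}  B8 = {1, 7, 8, 11}
Tree: B1–B2, B2–B3, B2–B4, B1–B5, B1–B6, B3–B7, B5–B8
The largest bag has 4 vertices, giving width 3; this decomposition certifies tw(G) ≤ 3. Conversely, {1, 2, 3, 8} is a clique of size 4, and the vertices of any clique must share a bag in every tree decomposition; so some bag has ≥ 4 vertices and tw(G) ≥ 3. The upper and lower bounds meet at 3, so that is the treewidth.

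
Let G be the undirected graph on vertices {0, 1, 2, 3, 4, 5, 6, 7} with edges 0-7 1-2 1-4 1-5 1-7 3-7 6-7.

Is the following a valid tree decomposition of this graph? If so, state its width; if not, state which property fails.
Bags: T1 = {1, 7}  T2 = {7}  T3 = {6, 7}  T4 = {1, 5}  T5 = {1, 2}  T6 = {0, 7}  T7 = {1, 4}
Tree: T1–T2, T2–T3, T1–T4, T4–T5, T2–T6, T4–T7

A tree decomposition must satisfy three properties: every vertex lies in some bag; for every edge, both endpoints lie together in some bag; and for every vertex, the bags containing it form a connected subtree. Here vertex 3 appears in no bag, so the decomposition is invalid.

No — vertex 3 appears in no bag.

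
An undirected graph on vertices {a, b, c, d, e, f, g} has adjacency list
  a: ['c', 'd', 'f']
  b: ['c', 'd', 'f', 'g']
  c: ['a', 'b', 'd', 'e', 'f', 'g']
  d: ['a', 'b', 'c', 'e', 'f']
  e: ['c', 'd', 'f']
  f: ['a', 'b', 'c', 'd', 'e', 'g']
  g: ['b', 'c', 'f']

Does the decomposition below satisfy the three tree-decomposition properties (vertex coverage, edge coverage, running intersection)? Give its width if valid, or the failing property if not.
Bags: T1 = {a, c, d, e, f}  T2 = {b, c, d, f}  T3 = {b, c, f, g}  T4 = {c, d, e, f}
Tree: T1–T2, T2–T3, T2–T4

No — bags containing vertex e are not connected in the tree.

A tree decomposition must satisfy three properties: every vertex lies in some bag; for every edge, both endpoints lie together in some bag; and for every vertex, the bags containing it form a connected subtree. Here bags containing vertex e are not connected in the tree, so the decomposition is invalid.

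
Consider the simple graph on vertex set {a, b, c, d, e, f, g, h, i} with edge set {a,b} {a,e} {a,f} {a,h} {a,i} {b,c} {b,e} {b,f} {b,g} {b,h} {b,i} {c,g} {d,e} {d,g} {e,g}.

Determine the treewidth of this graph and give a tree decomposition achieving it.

Every bag has size at most 3, so the width is 3 − 1 = 2 and tw(G) ≤ 2. On the other hand G contains the 3-clique {d, e, g}. A clique must lie in a single bag of any decomposition, so no decomposition can have width below 2. Combining the bounds, tw(G) = 2.

Treewidth 2.
One such decomposition:
Bags: B1 = {b, e, g}  B2 = {a, b, e}  B3 = {d, e, g}  B4 = {a, b, h}  B5 = {b, c, g}  B6 = {a, b, f}  B7 = {a, b, i}
Tree: B1–B2, B1–B3, B2–B4, B1–B5, B4–B6, B4–B7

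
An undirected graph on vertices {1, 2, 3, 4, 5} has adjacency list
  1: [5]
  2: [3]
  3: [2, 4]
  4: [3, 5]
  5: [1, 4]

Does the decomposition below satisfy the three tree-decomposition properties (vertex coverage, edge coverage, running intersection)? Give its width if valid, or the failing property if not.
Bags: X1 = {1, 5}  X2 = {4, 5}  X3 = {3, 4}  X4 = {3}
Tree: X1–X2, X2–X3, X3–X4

A tree decomposition must satisfy three properties: every vertex lies in some bag; for every edge, both endpoints lie together in some bag; and for every vertex, the bags containing it form a connected subtree. Here vertex 2 appears in no bag, so the decomposition is invalid.

No — vertex 2 appears in no bag.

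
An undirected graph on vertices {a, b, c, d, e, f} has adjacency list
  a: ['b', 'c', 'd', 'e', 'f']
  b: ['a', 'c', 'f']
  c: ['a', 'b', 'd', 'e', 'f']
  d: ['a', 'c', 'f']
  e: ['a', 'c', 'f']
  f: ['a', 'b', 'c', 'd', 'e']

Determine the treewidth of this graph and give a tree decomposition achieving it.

Each bag holds 4 vertices, so the decomposition has width 3, which upper-bounds the treewidth. Conversely, {a, c, d, f} is a clique of size 4, and the vertices of any clique must share a bag in every tree decomposition; so some bag has ≥ 4 vertices and tw(G) ≥ 3. Hence tw(G) = 3 exactly.

Treewidth 3.
One optimal decomposition is:
Bags: B1 = {a, c, e, f}  B2 = {a, b, c, f}  B3 = {a, c, d, f}
Tree: B1–B2, B1–B3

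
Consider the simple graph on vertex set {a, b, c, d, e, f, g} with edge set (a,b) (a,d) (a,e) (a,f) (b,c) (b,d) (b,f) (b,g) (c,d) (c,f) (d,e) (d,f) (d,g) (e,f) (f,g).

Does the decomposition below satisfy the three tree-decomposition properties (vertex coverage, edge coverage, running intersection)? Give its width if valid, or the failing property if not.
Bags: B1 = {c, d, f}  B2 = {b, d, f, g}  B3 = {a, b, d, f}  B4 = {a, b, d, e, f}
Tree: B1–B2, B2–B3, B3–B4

A tree decomposition must satisfy three properties: every vertex lies in some bag; for every edge, both endpoints lie together in some bag; and for every vertex, the bags containing it form a connected subtree. Here edge (b,c) lies in no bag, so the decomposition is invalid.

No — edge (b,c) lies in no bag.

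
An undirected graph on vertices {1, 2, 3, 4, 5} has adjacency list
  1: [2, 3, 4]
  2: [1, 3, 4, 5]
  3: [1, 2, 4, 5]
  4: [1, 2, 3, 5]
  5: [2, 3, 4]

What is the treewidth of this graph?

A width-3 tree decomposition is:
Bags: B1 = {1, 2, 3, 4}  B2 = {2, 3, 4, 5}
Tree: B1–B2
Each bag holds 4 vertices, so the decomposition has width 3, which upper-bounds the treewidth. Conversely, {1, 2, 3, 4} is a clique of size 4, and the vertices of any clique must share a bag in every tree decomposition; so some bag has ≥ 4 vertices and tw(G) ≥ 3. Hence tw(G) = 3 exactly.

3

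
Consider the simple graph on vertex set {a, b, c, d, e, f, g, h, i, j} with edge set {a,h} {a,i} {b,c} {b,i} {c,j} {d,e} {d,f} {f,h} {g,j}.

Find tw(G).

A width-1 tree decomposition is:
Bags: B1 = {g, j}  B2 = {c, j}  B3 = {b, c}  B4 = {b, i}  B5 = {a, i}  B6 = {a, h}  B7 = {f, h}  B8 = {d, f}  B9 = {d, e}
Tree: B1–B2, B2–B3, B3–B4, B4–B5, B5–B6, B6–B7, B7–B8, B8–B9
The largest bag has 2 vertices, giving width 1; this decomposition certifies tw(G) ≤ 1. G has an edge, so its treewidth is at least 1. The upper and lower bounds meet at 1, so that is the treewidth.

1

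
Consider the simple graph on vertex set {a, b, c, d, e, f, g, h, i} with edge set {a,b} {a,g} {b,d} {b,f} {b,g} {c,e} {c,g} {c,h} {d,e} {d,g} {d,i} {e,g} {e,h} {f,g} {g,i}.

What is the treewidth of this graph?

2

A width-2 tree decomposition is:
Bags: B1 = {c, e, g}  B2 = {c, e, h}  B3 = {d, e, g}  B4 = {b, d, g}  B5 = {a, b, g}  B6 = {d, g, i}  B7 = {b, f, g}
Tree: B1–B2, B1–B3, B3–B4, B4–B5, B4–B6, B5–B7
Every bag has size at most 3, so the width is 3 − 1 = 2 and tw(G) ≤ 2. For the lower bound, the 3 vertices {d, e, g} are pairwise adjacent, and any tree decomposition puts a clique entirely inside one bag — forcing width ≥ 2. Therefore the treewidth is 2.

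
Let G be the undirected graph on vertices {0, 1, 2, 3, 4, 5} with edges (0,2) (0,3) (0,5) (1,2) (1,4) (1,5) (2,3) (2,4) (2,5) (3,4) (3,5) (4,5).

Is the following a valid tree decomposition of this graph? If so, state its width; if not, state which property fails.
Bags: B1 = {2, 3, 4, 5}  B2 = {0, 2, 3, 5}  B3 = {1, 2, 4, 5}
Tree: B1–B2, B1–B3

Checking the three conditions: (i) the bags cover all of {0, 1, 2, 3, 4, 5}; (ii) for each edge, some bag contains both endpoints; (iii) the bags containing any fixed vertex form a subtree. All hold, so the decomposition is valid with width 4 − 1 = 3.

Yes; width 3.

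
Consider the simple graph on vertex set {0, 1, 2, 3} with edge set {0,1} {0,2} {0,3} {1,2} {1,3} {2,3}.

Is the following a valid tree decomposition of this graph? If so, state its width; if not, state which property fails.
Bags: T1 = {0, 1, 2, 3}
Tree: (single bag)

Every vertex of G appears in some bag (union = {0, 1, 2, 3}); every edge is covered by a bag; and for each vertex v the set of bags containing v is connected in the bag tree. The decomposition is therefore valid. The largest bag has 4 vertices, so the width is 3.

Yes; width 3.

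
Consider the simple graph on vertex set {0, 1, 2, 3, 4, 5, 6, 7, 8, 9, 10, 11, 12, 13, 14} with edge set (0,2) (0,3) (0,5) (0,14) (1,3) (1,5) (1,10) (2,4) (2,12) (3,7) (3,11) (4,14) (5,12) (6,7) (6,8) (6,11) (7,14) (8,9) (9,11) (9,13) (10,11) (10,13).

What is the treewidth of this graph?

A width-3 tree decomposition is:
Bags: B1 = {6, 8, 9, 13}  B2 = {6, 9, 11, 13}  B3 = {6, 10, 11, 13}  B4 = {6, 7, 10, 11}  B5 = {3, 7, 10, 11}  B6 = {1, 3, 7, 10}  B7 = {1, 3, 7, 14}  B8 = {0, 1, 3, 14}  B9 = {0, 1, 5, 14}  B10 = {0, 4, 5, 14}  B11 = {0, 2, 4, 5}  B12 = {2, 4, 5, 12}
Tree: B1–B2, B2–B3, B3–B4, B4–B5, B5–B6, B6–B7, B7–B8, B8–B9, B9–B10, B10–B11, B11–B12
The largest bag has 4 vertices, giving width 3; this decomposition certifies tw(G) ≤ 3. For the lower bound: the 4 vertex sets {8,9,13}, {6}, {11}, {1,3,7,10} are disjoint, each induces a connected subgraph, and every pair is joined by at least one edge of G. Contracting each set to a single vertex therefore yields K_{4} as a minor, and since treewidth is minor-monotone, tw(G) ≥ tw(K_{4}) = 3. Therefore the treewidth is 3.

3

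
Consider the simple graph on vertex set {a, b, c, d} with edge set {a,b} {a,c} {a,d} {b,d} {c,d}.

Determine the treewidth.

A width-2 tree decomposition is:
Bags: B1 = {a, b, d}  B2 = {a, c, d}
Tree: B1–B2
The largest bag has 3 vertices, giving width 2; this decomposition certifies tw(G) ≤ 2. Conversely, {a, c, d} is a clique of size 3, and the vertices of any clique must share a bag in every tree decomposition; so some bag has ≥ 3 vertices and tw(G) ≥ 2. The upper and lower bounds meet at 2, so that is the treewidth.

2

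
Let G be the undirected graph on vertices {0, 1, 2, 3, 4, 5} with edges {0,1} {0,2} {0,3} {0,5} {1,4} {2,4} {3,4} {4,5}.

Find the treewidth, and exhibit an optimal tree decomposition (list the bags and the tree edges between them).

Each bag holds 3 vertices, so the decomposition has width 2, which upper-bounds the treewidth. For the lower bound, G contains the cycle 4–3–0–2–4, so G is not a forest; only forests have treewidth ≤ 1, hence tw(G) ≥ 2. The upper and lower bounds meet at 2, so that is the treewidth.

Treewidth 2.
One optimal decomposition is:
Bags: B1 = {0, 3, 4}  B2 = {0, 2, 4}  B3 = {0, 1, 4}  B4 = {0, 4, 5}
Tree: B1–B2, B2–B3, B3–B4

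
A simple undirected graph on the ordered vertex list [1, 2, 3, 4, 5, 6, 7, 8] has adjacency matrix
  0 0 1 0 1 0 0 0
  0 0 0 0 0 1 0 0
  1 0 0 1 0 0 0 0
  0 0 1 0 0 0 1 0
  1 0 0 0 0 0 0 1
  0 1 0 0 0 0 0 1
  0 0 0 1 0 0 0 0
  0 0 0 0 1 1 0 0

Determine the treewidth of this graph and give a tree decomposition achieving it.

The largest bag has 2 vertices, giving width 1; this decomposition certifies tw(G) ≤ 1. Since G has at least one edge (e.g. 2–6), it is not an edgeless graph, so tw(G) ≥ 1. The upper and lower bounds meet at 1, so that is the treewidth.

Treewidth 1.
One such decomposition:
Bags: B1 = {2, 6}  B2 = {6, 8}  B3 = {5, 8}  B4 = {1, 5}  B5 = {1, 3}  B6 = {3, 4}  B7 = {4, 7}
Tree: B1–B2, B2–B3, B3–B4, B4–B5, B5–B6, B6–B7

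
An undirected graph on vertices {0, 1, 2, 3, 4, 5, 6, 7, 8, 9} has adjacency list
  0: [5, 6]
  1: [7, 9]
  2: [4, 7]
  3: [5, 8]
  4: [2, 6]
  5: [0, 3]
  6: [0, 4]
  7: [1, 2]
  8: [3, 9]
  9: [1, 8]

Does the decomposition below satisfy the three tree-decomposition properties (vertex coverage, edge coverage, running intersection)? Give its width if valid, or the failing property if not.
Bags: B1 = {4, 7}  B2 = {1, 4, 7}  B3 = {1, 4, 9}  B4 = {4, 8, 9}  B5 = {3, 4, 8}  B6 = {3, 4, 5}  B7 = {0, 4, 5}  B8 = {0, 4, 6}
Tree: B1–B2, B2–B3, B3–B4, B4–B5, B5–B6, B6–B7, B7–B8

No — vertex 2 appears in no bag.

A tree decomposition must satisfy three properties: every vertex lies in some bag; for every edge, both endpoints lie together in some bag; and for every vertex, the bags containing it form a connected subtree. Here vertex 2 appears in no bag, so the decomposition is invalid.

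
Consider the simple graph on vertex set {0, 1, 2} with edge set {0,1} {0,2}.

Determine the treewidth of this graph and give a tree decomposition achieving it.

Treewidth 1.
One such decomposition:
Bags: B1 = {0, 2}  B2 = {0, 1}
Tree: B1–B2

Each bag holds 2 vertices, so the decomposition has width 1, which upper-bounds the treewidth. Since G has at least one edge (e.g. 2–0), it is not an edgeless graph, so tw(G) ≥ 1. Hence tw(G) = 1 exactly.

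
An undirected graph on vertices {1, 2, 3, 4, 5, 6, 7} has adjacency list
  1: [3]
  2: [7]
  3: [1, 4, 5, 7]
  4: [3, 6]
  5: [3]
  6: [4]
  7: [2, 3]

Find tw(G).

1

A width-1 tree decomposition is:
Bags: B1 = {3, 4}  B2 = {3, 5}  B3 = {4, 6}  B4 = {3, 7}  B5 = {1, 3}  B6 = {2, 7}
Tree: B1–B2, B1–B3, B1–B4, B2–B5, B4–B6
The largest bag has 2 vertices, giving width 1; this decomposition certifies tw(G) ≤ 1. Since G has at least one edge (e.g. 3–4), it is not an edgeless graph, so tw(G) ≥ 1. Combining the bounds, tw(G) = 1.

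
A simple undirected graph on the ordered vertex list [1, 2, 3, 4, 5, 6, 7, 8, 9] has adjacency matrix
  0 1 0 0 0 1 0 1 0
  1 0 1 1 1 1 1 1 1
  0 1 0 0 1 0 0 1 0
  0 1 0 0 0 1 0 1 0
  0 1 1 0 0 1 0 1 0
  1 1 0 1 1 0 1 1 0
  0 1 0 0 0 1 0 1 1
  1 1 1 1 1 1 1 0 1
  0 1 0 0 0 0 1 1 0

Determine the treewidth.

3

A width-3 tree decomposition is:
Bags: B1 = {2, 5, 6, 8}  B2 = {1, 2, 6, 8}  B3 = {2, 4, 6, 8}  B4 = {2, 3, 5, 8}  B5 = {2, 6, 7, 8}  B6 = {2, 7, 8, 9}
Tree: B1–B2, B1–B3, B1–B4, B2–B5, B5–B6
Each bag holds 4 vertices, so the decomposition has width 3, which upper-bounds the treewidth. Conversely, {2, 7, 8, 9} is a clique of size 4, and the vertices of any clique must share a bag in every tree decomposition; so some bag has ≥ 4 vertices and tw(G) ≥ 3. Therefore the treewidth is 3.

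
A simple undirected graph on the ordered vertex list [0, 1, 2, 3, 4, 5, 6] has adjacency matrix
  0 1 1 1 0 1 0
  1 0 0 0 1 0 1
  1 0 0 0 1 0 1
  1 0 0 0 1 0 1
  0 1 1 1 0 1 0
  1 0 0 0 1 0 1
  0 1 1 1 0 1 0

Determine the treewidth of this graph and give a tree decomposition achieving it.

Treewidth 3.
One optimal decomposition is:
Bags: B1 = {0, 1, 4, 6}  B2 = {0, 3, 4, 6}  B3 = {0, 2, 4, 6}  B4 = {0, 4, 5, 6}
Tree: B1–B2, B2–B3, B3–B4

The largest bag has 4 vertices, giving width 3; this decomposition certifies tw(G) ≤ 3. For the lower bound: the 4 vertex sets {0,1}, {3,4}, {6}, {2} are disjoint, each induces a connected subgraph, and every pair is joined by at least one edge of G. Contracting each set to a single vertex therefore yields K_{4} as a minor, and since treewidth is minor-monotone, tw(G) ≥ tw(K_{4}) = 3. Hence tw(G) = 3 exactly.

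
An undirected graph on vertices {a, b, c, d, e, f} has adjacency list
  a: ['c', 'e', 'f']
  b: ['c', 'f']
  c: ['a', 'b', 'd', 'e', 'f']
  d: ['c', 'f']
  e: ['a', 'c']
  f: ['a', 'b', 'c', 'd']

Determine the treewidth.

2

A width-2 tree decomposition is:
Bags: B1 = {b, c, f}  B2 = {c, d, f}  B3 = {a, c, f}  B4 = {a, c, e}
Tree: B1–B2, B1–B3, B3–B4
The largest bag has 3 vertices, giving width 2; this decomposition certifies tw(G) ≤ 2. Conversely, {a, c, e} is a clique of size 3, and the vertices of any clique must share a bag in every tree decomposition; so some bag has ≥ 3 vertices and tw(G) ≥ 2. Therefore the treewidth is 2.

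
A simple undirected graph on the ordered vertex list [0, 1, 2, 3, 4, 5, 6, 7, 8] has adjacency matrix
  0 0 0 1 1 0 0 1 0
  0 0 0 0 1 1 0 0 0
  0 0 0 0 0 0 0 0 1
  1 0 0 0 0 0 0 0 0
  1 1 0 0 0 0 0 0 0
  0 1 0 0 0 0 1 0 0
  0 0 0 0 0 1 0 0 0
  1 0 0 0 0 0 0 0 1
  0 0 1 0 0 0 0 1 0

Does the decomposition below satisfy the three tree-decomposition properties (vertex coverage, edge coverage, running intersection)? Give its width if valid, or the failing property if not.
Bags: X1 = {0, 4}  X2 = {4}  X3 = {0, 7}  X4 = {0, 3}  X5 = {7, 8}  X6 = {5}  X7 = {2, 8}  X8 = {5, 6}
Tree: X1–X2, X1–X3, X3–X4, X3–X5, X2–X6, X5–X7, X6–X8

A tree decomposition must satisfy three properties: every vertex lies in some bag; for every edge, both endpoints lie together in some bag; and for every vertex, the bags containing it form a connected subtree. Here vertex 1 appears in no bag, so the decomposition is invalid.

No — vertex 1 appears in no bag.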